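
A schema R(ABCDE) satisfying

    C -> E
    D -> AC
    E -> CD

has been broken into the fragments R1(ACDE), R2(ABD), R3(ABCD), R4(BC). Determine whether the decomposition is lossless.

Chase test. Columns are ABCDE; row i has aⱼ where attribute j ∈ Ri, else bᵢⱼ.
Initial tableau (one row per fragment):
  row 1: a1 b12 a3 a4 a5
  row 2: a1 a2 b23 a4 b25
  row 3: a1 a2 a3 a4 b35
  row 4: b41 a2 a3 b44 b45
Rows 1 and 3 agree on C; apply C→E and equate their E entries.
Rows 1 and 4 agree on C; apply C→E and equate their E entries.
Rows 1 and 2 agree on D; apply D→AC and equate their AC entries.
Rows 1 and 4 agree on E; apply E→CD and equate their CD entries.
Rows 1 and 2 agree on C; apply C→E and equate their E entries.
Rows 1 and 4 agree on D; apply D→AC and equate their AC entries.
Row 2 is now all distinguished symbols — the join is lossless.

Yes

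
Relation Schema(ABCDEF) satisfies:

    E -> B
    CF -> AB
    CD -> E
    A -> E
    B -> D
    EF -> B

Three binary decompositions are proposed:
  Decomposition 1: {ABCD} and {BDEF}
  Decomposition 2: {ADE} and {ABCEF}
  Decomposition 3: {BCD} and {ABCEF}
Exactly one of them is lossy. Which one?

Decomposition 1: common = {BD}, closure = {BD} → lossy.
Decomposition 2: common = {AE}, closure = {ABDE} → lossless.
Decomposition 3: common = {BC}, closure = {BCDE} → lossless.

Decomposition 1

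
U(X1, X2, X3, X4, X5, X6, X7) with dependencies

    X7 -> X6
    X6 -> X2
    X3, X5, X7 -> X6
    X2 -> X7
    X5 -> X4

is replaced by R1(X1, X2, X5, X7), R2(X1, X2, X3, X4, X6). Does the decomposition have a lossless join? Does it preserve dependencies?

lossy and not dependency-preserving

Lossless test: (X1, X2)⁺ = {X1, X2, X6, X7}, which is a superkey of neither fragment — lossy.
Dependency preservation: the restricted closure of {X5} across the fragments never reaches {X4}, so X5 → X4 cannot be enforced without a join — not preserved.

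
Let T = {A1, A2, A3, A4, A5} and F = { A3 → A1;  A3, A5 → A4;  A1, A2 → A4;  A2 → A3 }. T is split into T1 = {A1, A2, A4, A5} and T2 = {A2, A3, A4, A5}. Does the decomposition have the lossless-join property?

Common attributes: T1 ∩ T2 = {A2, A4, A5}.
Closure of {A2, A4, A5}: A2 → A3 applies, adding A3; A3 → A1 applies, adding A1. So (A2, A4, A5)⁺ = {A1, A2, A3, A4, A5}.
This closure contains every attribute of T1, so T1 ∩ T2 → T1. The join is lossless.

Yes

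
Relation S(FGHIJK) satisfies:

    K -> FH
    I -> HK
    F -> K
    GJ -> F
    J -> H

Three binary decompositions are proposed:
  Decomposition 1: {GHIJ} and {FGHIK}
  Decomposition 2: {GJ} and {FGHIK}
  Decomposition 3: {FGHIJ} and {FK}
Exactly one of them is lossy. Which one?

Decomposition 1: common = {GHI}, closure = {FGHIK} → lossless.
Decomposition 2: common = {G}, closure = {G} → lossy.
Decomposition 3: common = {F}, closure = {FHK} → lossless.

Decomposition 2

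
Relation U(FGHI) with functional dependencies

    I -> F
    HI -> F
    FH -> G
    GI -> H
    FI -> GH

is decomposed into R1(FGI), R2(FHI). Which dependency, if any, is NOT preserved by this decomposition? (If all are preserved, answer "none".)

FH -> G

Check FH → G: no single fragment contains all of {FGH}, and the restricted closure of {FH} across the fragments never reaches {G}.
I → F is preserved.
HI → F is preserved.
GI → H is preserved.
FI → GH is preserved.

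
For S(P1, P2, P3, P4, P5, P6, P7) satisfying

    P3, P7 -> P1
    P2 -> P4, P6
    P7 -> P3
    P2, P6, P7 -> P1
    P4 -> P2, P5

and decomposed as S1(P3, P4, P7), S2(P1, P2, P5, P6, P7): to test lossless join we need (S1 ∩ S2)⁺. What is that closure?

S1 ∩ S2 = {P7}.
P7 → P3 applies, adding P3
P3, P7 → P1 applies, adding P1
Closure: {P1, P3, P7}.

P1, P3, P7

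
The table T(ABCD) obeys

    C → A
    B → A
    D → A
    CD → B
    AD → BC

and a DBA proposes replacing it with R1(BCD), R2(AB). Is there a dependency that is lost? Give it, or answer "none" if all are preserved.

C → A

Check C → A: no single fragment contains all of {AC}, and the restricted closure of {C} across the fragments never reaches {A}.
B → A is preserved.
D → A is preserved.
CD → B is preserved.
AD → BC is preserved.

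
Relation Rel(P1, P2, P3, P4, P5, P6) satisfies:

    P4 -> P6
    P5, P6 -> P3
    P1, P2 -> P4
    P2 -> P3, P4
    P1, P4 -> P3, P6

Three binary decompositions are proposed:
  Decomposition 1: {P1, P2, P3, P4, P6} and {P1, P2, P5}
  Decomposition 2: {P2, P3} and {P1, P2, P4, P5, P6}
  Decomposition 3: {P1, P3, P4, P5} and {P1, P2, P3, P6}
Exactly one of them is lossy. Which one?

Decomposition 1: common = {P1, P2}, closure = {P1, P2, P3, P4, P6} → lossless.
Decomposition 2: common = {P2}, closure = {P2, P3, P4, P6} → lossless.
Decomposition 3: common = {P1, P3}, closure = {P1, P3} → lossy.

Decomposition 3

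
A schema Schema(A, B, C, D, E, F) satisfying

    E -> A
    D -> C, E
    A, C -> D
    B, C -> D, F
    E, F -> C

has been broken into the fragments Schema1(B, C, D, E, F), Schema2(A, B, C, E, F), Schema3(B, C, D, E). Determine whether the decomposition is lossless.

Chase test. Columns are A, B, C, D, E, F; row i has aⱼ where attribute j ∈ Schemai, else bᵢⱼ.
Initial tableau (one row per fragment):
  row 1: b11 a2 a3 a4 a5 a6
  row 2: a1 a2 a3 b24 a5 a6
  row 3: b31 a2 a3 a4 a5 b36
Rows 1 and 2 agree on E; apply E→A and equate their A entries.
Rows 1 and 3 agree on E; apply E→A and equate their A entries.
Rows 1 and 2 agree on A, C; apply A, C→D and equate their D entries.
Rows 1 and 3 agree on B, C; apply B, C→D, F and equate their D, F entries.
Row 1 is now all distinguished symbols — the join is lossless.

Yes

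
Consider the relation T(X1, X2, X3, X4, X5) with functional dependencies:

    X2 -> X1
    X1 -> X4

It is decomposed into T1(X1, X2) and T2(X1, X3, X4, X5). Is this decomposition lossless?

Common attributes: T1 ∩ T2 = {X1}.
Closure of {X1}: X1 → X4 applies, adding X4. So (X1)⁺ = {X1, X4}.
The closure contains neither all of T1 = {X1, X2} nor all of T2 = {X1, X3, X4, X5}, so the common attributes are not a superkey of either fragment. The join is lossy.

No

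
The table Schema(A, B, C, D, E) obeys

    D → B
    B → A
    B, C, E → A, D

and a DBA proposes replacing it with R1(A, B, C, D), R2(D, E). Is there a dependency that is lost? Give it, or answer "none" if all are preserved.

Check B, C, E → A, D: no single fragment contains all of {A, B, C, D, E}, and the restricted closure of {B, C, E} across the fragments never reaches {A, D}.
D → B is preserved.
B → A is preserved.

B, C, E → A, D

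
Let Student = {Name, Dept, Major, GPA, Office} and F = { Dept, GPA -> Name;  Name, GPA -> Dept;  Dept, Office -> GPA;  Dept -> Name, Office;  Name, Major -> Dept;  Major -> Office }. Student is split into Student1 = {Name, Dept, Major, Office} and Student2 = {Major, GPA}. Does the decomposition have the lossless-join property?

No

Common attributes: Student1 ∩ Student2 = {Major}.
Closure of {Major}: Major → Office applies, adding Office. So (Major)⁺ = {Major, Office}.
The closure contains neither all of Student1 = {Name, Dept, Major, Office} nor all of Student2 = {Major, GPA}, so the common attributes are not a superkey of either fragment. The join is lossy.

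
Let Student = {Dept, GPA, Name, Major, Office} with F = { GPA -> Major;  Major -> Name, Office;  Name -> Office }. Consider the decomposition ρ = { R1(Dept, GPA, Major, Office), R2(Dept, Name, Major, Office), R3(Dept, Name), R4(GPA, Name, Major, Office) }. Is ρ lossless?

Chase test. Columns are Dept, GPA, Name, Major, Office; row i has aⱼ where attribute j ∈ Ri, else bᵢⱼ.
Initial tableau (one row per fragment):
  row 1: a1 a2 b13 a4 a5
  row 2: a1 b22 a3 a4 a5
  row 3: a1 b32 a3 b34 b35
  row 4: b41 a2 a3 a4 a5
Rows 1 and 2 agree on Major; apply Major→Name, Office and equate their Name, Office entries.
Rows 1 and 3 agree on Name; apply Name→Office and equate their Office entries.
Row 1 is now all distinguished symbols — the join is lossless.

Yes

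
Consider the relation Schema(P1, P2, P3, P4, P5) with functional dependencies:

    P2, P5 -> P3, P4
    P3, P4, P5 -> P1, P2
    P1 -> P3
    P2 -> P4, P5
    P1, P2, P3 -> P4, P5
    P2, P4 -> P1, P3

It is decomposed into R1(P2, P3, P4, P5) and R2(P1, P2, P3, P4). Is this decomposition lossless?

Yes

Common attributes: R1 ∩ R2 = {P2, P3, P4}.
Closure of {P2, P3, P4}: P2 → P4, P5 applies, adding P5; P2, P4 → P1, P3 applies, adding P1. So (P2, P3, P4)⁺ = {P1, P2, P3, P4, P5}.
This closure contains every attribute of R1, so R1 ∩ R2 → R1. The join is lossless.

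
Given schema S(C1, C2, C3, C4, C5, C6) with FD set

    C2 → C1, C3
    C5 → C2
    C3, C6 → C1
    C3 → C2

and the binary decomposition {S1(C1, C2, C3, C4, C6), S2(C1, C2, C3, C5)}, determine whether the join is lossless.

Common attributes: S1 ∩ S2 = {C1, C2, C3}.
No dependency enlarges {C1, C2, C3}, so (C1, C2, C3)⁺ = {C1, C2, C3}.
The closure contains neither all of S1 = {C1, C2, C3, C4, C6} nor all of S2 = {C1, C2, C3, C5}, so the common attributes are not a superkey of either fragment. The join is lossy.

No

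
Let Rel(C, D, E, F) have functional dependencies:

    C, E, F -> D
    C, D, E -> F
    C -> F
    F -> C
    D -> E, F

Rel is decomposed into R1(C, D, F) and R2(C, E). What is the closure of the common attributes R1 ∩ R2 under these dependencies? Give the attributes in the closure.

R1 ∩ R2 = {C}.
C → F applies, adding F
Closure: {C, F}.

C, F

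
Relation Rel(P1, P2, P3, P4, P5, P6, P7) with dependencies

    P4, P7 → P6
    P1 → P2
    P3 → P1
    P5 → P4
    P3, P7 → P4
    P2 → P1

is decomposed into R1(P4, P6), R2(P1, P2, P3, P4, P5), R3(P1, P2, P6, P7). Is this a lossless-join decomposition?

No

Chase test. Columns are P1, P2, P3, P4, P5, P6, P7; row i has aⱼ where attribute j ∈ Ri, else bᵢⱼ.
Initial tableau (one row per fragment):
  row 1: b11 b12 b13 a4 b15 a6 b17
  row 2: a1 a2 a3 a4 a5 b26 b27
  row 3: a1 a2 b33 b34 b35 a6 a7
No row becomes fully distinguished — the join is lossy.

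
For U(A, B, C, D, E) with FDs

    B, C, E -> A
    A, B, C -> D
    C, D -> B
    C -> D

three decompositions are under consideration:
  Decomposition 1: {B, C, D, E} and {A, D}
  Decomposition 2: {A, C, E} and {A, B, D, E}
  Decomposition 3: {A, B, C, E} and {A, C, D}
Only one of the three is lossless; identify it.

Decomposition 3

Decomposition 1: common = {D}, closure = {D} → lossy.
Decomposition 2: common = {A, E}, closure = {A, E} → lossy.
Decomposition 3: common = {A, C}, closure = {A, B, C, D} → lossless.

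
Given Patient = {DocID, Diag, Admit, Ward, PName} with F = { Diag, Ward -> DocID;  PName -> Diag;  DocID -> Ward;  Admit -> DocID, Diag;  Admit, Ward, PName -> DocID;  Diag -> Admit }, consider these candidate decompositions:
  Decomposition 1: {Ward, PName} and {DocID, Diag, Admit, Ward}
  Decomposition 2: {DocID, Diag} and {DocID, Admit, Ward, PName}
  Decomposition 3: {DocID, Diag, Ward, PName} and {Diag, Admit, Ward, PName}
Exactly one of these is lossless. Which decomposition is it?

Decomposition 3

Decomposition 1: common = {Ward}, closure = {Ward} → lossy.
Decomposition 2: common = {DocID}, closure = {DocID, Ward} → lossy.
Decomposition 3: common = {Diag, Ward, PName}, closure = {DocID, Diag, Admit, Ward, PName} → lossless.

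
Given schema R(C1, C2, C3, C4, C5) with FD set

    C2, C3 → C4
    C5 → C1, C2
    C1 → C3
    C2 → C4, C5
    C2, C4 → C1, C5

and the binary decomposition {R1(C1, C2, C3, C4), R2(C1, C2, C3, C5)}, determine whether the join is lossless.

Common attributes: R1 ∩ R2 = {C1, C2, C3}.
Closure of {C1, C2, C3}: C2, C3 → C4 applies, adding C4; C2 → C4, C5 applies, adding C5. So (C1, C2, C3)⁺ = {C1, C2, C3, C4, C5}.
This closure contains every attribute of R1, so R1 ∩ R2 → R1. The join is lossless.

Yes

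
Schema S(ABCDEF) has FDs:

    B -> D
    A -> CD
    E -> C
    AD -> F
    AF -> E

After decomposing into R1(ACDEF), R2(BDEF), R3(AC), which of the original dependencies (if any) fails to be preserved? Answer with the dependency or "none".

B → D lies within R2.
A → CD lies within R1.
E → C lies within R1.
AD → F lies within R1.
AF → E lies within R1.
Every dependency is enforceable on the fragments, so the decomposition is dependency-preserving.

none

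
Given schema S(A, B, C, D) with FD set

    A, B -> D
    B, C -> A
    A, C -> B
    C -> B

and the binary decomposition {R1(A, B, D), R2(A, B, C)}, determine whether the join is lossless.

Common attributes: R1 ∩ R2 = {A, B}.
Closure of {A, B}: A, B → D applies, adding D. So (A, B)⁺ = {A, B, D}.
This closure contains every attribute of R1, so R1 ∩ R2 → R1. The join is lossless.

Yes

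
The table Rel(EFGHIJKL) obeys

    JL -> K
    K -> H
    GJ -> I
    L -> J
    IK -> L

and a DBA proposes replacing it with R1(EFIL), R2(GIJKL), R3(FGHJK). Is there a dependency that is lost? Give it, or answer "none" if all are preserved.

none

JL → K lies within R2.
K → H lies within R3.
GJ → I lies within R2.
L → J lies within R2.
IK → L lies within R2.
Every dependency is enforceable on the fragments, so the decomposition is dependency-preserving.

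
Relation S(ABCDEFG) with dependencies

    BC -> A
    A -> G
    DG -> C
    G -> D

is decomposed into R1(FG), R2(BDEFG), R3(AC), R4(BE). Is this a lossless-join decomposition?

No

Chase test. Columns are ABCDEFG; row i has aⱼ where attribute j ∈ Ri, else bᵢⱼ.
Initial tableau (one row per fragment):
  row 1: b11 b12 b13 b14 b15 a6 a7
  row 2: b21 a2 b23 a4 a5 a6 a7
  row 3: a1 b32 a3 b34 b35 b36 b37
  row 4: b41 a2 b43 b44 a5 b46 b47
Rows 1 and 2 agree on G; apply G→D and equate their D entries.
Rows 1 and 2 agree on DG; apply DG→C and equate their C entries.
No row becomes fully distinguished — the join is lossy.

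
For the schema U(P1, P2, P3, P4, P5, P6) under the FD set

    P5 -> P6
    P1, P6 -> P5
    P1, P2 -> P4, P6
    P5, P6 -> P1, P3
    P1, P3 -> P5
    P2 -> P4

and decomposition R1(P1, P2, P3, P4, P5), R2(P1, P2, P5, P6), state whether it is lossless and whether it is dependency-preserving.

lossless and dependency-preserving

Lossless test: (P1, P2, P5)⁺ = {P1, P2, P3, P4, P5, P6}, which contains all of one fragment — lossless.
Dependency preservation: P1, P2 → P4, P6; P5, P6 → P1, P3 are not contained in any single fragment, but the restricted closure of each left-hand side across the fragments still reaches the right-hand side; the remaining FDs each lie inside some fragment. All dependencies are preserved.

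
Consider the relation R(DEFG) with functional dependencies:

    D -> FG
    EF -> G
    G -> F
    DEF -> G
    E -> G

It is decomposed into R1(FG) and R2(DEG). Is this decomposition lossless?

Yes

Common attributes: R1 ∩ R2 = {G}.
Closure of {G}: G → F applies, adding F. So (G)⁺ = {FG}.
This closure contains every attribute of R1, so R1 ∩ R2 → R1. The join is lossless.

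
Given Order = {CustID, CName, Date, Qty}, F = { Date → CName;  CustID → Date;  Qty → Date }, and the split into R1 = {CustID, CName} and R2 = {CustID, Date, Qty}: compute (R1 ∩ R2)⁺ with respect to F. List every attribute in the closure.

CustID, CName, Date

R1 ∩ R2 = {CustID}.
CustID → Date applies, adding Date
Date → CName applies, adding CName
Closure: {CustID, CName, Date}.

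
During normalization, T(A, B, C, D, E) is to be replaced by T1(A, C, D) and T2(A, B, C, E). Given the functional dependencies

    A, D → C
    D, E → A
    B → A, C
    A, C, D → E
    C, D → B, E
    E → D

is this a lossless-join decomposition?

Common attributes: T1 ∩ T2 = {A, C}.
No dependency enlarges {A, C}, so (A, C)⁺ = {A, C}.
The closure contains neither all of T1 = {A, C, D} nor all of T2 = {A, B, C, E}, so the common attributes are not a superkey of either fragment. The join is lossy.

No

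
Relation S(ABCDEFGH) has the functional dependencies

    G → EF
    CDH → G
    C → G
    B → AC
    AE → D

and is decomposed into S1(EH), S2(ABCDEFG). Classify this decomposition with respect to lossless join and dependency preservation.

Lossless test: (E)⁺ = {E}, which is a superkey of neither fragment — lossy.
Dependency preservation: CDH → G is not contained in any single fragment, but the restricted closure of its left-hand side across the fragments still reaches the right-hand side; the remaining FDs each lie inside some fragment. All dependencies are preserved.

lossy but dependency-preserving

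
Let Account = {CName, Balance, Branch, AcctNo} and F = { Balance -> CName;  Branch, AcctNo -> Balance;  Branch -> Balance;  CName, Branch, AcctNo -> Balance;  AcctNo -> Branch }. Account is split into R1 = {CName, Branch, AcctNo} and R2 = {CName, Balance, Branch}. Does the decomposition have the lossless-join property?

Common attributes: R1 ∩ R2 = {CName, Branch}.
Closure of {CName, Branch}: Branch → Balance applies, adding Balance. So (CName, Branch)⁺ = {CName, Balance, Branch}.
This closure contains every attribute of R2, so R1 ∩ R2 → R2. The join is lossless.

Yes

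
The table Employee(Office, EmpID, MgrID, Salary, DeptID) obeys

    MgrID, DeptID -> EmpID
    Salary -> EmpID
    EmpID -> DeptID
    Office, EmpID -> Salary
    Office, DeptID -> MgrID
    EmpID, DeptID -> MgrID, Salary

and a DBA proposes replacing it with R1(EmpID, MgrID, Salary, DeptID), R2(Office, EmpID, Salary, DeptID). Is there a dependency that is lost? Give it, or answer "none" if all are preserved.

MgrID, DeptID → EmpID lies within R1.
Salary → EmpID lies within R1.
EmpID → DeptID lies within R1.
Office, EmpID → Salary lies within R2.
Office, DeptID → MgrID: restricted closure across fragments reaches MgrID.
EmpID, DeptID → MgrID, Salary lies within R1.
Every dependency is enforceable on the fragments, so the decomposition is dependency-preserving.

none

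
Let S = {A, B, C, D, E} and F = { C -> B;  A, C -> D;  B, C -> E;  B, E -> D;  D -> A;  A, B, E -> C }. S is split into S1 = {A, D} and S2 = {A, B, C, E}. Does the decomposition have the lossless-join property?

Common attributes: S1 ∩ S2 = {A}.
No dependency enlarges {A}, so (A)⁺ = {A}.
The closure contains neither all of S1 = {A, D} nor all of S2 = {A, B, C, E}, so the common attributes are not a superkey of either fragment. The join is lossy.

No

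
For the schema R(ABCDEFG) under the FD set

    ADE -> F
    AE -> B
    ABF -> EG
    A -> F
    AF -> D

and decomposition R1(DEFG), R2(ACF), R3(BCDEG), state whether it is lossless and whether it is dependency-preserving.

Lossless test (chase): applying each FD to every pair of rows produces no changes in the tableau, so no row becomes fully distinguished — the join is lossy.
Dependency preservation: the restricted closure of {AE} across the fragments never reaches {B}, so AE → B cannot be enforced without a join — not preserved.

lossy and not dependency-preserving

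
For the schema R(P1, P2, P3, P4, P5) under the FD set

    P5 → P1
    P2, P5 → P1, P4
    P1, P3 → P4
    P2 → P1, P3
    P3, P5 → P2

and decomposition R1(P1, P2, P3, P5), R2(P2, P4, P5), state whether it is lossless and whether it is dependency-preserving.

Lossless test: (P2, P5)⁺ = {P1, P2, P3, P4, P5}, which contains all of one fragment — lossless.
Dependency preservation: the restricted closure of {P1, P3} across the fragments never reaches {P4}, so P1, P3 → P4 cannot be enforced without a join — not preserved.

lossless but not dependency-preserving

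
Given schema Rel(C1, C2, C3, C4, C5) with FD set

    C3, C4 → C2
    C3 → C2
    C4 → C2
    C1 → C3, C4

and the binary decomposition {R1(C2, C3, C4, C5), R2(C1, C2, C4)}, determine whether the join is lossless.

No

Common attributes: R1 ∩ R2 = {C2, C4}.
No dependency enlarges {C2, C4}, so (C2, C4)⁺ = {C2, C4}.
The closure contains neither all of R1 = {C2, C3, C4, C5} nor all of R2 = {C1, C2, C4}, so the common attributes are not a superkey of either fragment. The join is lossy.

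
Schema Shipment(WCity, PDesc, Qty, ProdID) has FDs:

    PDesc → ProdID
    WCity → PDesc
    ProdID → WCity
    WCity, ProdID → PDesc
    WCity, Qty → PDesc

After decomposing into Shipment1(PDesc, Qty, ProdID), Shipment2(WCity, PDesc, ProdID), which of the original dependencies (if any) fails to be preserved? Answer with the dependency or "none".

none

PDesc → ProdID lies within Shipment1.
WCity → PDesc lies within Shipment2.
ProdID → WCity lies within Shipment2.
WCity, ProdID → PDesc lies within Shipment2.
WCity, Qty → PDesc: restricted closure across fragments reaches PDesc.
Every dependency is enforceable on the fragments, so the decomposition is dependency-preserving.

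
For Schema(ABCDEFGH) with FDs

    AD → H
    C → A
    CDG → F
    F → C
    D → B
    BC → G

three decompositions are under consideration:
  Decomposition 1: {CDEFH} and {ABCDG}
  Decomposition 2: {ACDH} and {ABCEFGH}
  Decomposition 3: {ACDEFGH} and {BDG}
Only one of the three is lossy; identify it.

Decomposition 1: common = {CD}, closure = {ABCDFGH} → lossless.
Decomposition 2: common = {ACH}, closure = {ACH} → lossy.
Decomposition 3: common = {DG}, closure = {BDG} → lossless.

Decomposition 2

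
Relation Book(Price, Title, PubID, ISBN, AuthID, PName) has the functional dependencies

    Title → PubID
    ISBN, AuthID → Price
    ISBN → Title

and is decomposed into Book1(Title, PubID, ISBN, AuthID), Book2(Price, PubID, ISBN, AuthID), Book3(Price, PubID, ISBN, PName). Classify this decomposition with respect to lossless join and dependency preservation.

Lossless test (chase): Rows 1 and 2 agree on ISBN, AuthID; apply ISBN, AuthID→Price and equate their Price entries. Rows 1 and 2 agree on ISBN; apply ISBN→Title and equate their Title entries. Rows 1 and 3 agree on ISBN; apply ISBN→Title and equate their Title entries. No row becomes fully distinguished — the join is lossy.
Dependency preservation: every FD's attributes lie within a single fragment, so each can be enforced locally — preserved.

lossy but dependency-preserving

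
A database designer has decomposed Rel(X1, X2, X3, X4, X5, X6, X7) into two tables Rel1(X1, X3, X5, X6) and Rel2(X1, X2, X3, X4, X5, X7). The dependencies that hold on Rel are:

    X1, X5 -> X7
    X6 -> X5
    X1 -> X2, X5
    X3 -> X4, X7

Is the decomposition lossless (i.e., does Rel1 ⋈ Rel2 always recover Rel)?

Yes

Common attributes: Rel1 ∩ Rel2 = {X1, X3, X5}.
Closure of {X1, X3, X5}: X1, X5 → X7 applies, adding X7; X1 → X2, X5 applies, adding X2; X3 → X4, X7 applies, adding X4. So (X1, X3, X5)⁺ = {X1, X2, X3, X4, X5, X7}.
This closure contains every attribute of Rel2, so Rel1 ∩ Rel2 → Rel2. The join is lossless.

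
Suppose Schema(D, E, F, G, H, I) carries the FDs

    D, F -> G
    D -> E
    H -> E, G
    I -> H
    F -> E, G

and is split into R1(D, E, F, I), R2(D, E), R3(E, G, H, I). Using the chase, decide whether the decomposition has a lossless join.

Chase test. Columns are D, E, F, G, H, I; row i has aⱼ where attribute j ∈ Ri, else bᵢⱼ.
Initial tableau (one row per fragment):
  row 1: a1 a2 a3 b14 b15 a6
  row 2: a1 a2 b23 b24 b25 b26
  row 3: b31 a2 b33 a4 a5 a6
Rows 1 and 3 agree on I; apply I→H and equate their H entries.
Rows 1 and 3 agree on H; apply H→E, G and equate their E, G entries.
Row 1 is now all distinguished symbols — the join is lossless.

Yes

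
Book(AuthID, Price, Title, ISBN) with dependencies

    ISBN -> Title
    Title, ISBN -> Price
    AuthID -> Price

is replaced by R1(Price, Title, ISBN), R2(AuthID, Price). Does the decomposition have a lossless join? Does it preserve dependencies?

Lossless test: (Price)⁺ = {Price}, which is a superkey of neither fragment — lossy.
Dependency preservation: every FD's attributes lie within a single fragment, so each can be enforced locally — preserved.

lossy but dependency-preserving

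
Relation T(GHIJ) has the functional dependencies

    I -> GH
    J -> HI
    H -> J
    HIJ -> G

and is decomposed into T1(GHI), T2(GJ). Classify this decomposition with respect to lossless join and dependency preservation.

Lossless test: (G)⁺ = {G}, which is a superkey of neither fragment — lossy.
Dependency preservation: the restricted closure of {J} across the fragments never reaches {HI}, so J → HI cannot be enforced without a join — not preserved.

lossy and not dependency-preserving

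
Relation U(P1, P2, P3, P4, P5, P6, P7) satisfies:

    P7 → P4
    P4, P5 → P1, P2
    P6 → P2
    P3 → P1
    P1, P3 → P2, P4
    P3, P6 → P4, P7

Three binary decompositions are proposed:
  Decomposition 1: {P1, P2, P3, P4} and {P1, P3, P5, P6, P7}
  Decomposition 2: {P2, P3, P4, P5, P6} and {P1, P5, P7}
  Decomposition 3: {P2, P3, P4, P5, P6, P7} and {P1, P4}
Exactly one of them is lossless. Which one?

Decomposition 1: common = {P1, P3}, closure = {P1, P2, P3, P4} → lossless.
Decomposition 2: common = {P5}, closure = {P5} → lossy.
Decomposition 3: common = {P4}, closure = {P4} → lossy.

Decomposition 1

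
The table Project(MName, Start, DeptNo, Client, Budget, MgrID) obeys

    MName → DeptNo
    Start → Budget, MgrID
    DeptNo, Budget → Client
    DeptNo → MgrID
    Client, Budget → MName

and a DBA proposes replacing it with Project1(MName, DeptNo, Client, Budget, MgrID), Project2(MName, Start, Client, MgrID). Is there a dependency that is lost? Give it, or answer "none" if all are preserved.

Check Start → Budget, MgrID: no single fragment contains all of {Start, Budget, MgrID}, and the restricted closure of {Start} across the fragments never reaches {Budget, MgrID}.
MName → DeptNo is preserved.
DeptNo, Budget → Client is preserved.
DeptNo → MgrID is preserved.
Client, Budget → MName is preserved.

Start → Budget, MgrID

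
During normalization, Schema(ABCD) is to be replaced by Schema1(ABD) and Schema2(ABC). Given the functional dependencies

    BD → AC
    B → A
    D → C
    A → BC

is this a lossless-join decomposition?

Common attributes: Schema1 ∩ Schema2 = {AB}.
Closure of {AB}: A → BC applies, adding C. So (AB)⁺ = {ABC}.
This closure contains every attribute of Schema2, so Schema1 ∩ Schema2 → Schema2. The join is lossless.

Yes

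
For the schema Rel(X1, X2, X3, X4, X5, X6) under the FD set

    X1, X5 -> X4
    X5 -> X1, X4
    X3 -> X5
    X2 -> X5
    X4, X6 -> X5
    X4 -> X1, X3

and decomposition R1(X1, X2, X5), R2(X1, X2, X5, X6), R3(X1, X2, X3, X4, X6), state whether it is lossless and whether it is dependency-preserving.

Lossless test (chase): Rows 1 and 2 agree on X1, X5; apply X1, X5→X4 and equate their X4 entries. Rows 1 and 3 agree on X2; apply X2→X5 and equate their X5 entries. Rows 1 and 2 agree on X4; apply X4→X1, X3 and equate their X1, X3 entries. Rows 1 and 3 agree on X1, X5; apply X1, X5→X4 and equate their X4 entries. Rows 1 and 3 agree on X4; apply X4→X1, X3 and equate their X1, X3 entries. Row 2 is now all distinguished symbols — the join is lossless.
Dependency preservation: the restricted closure of {X1, X5} across the fragments never reaches {X4}, so X1, X5 → X4 cannot be enforced without a join — not preserved.

lossless but not dependency-preserving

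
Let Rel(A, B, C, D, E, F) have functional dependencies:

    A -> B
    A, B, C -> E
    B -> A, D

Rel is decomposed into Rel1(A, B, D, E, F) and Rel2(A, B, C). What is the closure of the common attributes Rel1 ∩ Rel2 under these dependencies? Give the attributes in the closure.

Rel1 ∩ Rel2 = {A, B}.
B → A, D applies, adding D
Closure: {A, B, D}.

A, B, D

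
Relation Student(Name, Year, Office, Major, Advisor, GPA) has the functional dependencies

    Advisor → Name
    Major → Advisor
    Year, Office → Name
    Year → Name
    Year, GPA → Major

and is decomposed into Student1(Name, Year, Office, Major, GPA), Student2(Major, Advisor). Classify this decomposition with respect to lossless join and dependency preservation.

Lossless test: (Major)⁺ = {Name, Major, Advisor}, which contains all of one fragment — lossless.
Dependency preservation: the restricted closure of {Advisor} across the fragments never reaches {Name}, so Advisor → Name cannot be enforced without a join — not preserved.

lossless but not dependency-preserving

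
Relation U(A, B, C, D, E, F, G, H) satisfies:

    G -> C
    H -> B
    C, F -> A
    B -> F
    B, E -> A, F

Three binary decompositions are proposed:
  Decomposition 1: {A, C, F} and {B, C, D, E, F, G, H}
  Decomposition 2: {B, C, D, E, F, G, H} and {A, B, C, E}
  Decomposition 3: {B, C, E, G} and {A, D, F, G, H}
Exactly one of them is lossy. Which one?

Decomposition 1: common = {C, F}, closure = {A, C, F} → lossless.
Decomposition 2: common = {B, C, E}, closure = {A, B, C, E, F} → lossless.
Decomposition 3: common = {G}, closure = {C, G} → lossy.

Decomposition 3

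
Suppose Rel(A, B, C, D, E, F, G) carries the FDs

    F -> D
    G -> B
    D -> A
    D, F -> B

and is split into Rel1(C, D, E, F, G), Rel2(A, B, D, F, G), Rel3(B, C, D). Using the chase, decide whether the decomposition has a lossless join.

Chase test. Columns are A, B, C, D, E, F, G; row i has aⱼ where attribute j ∈ Reli, else bᵢⱼ.
Initial tableau (one row per fragment):
  row 1: b11 b12 a3 a4 a5 a6 a7
  row 2: a1 a2 b23 a4 b25 a6 a7
  row 3: b31 a2 a3 a4 b35 b36 b37
Rows 1 and 2 agree on G; apply G→B and equate their B entries.
Rows 1 and 2 agree on D; apply D→A and equate their A entries.
Rows 1 and 3 agree on D; apply D→A and equate their A entries.
Row 1 is now all distinguished symbols — the join is lossless.

Yes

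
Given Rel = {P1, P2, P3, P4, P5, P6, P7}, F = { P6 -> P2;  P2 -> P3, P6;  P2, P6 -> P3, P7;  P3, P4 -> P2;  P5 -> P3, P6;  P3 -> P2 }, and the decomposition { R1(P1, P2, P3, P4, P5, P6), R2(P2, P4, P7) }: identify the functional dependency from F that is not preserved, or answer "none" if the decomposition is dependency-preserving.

P6 → P2 lies within R1.
P2 → P3, P6 lies within R1.
P2, P6 → P3, P7: restricted closure across fragments reaches P3, P7.
P3, P4 → P2 lies within R1.
P5 → P3, P6 lies within R1.
P3 → P2 lies within R1.
Every dependency is enforceable on the fragments, so the decomposition is dependency-preserving.

none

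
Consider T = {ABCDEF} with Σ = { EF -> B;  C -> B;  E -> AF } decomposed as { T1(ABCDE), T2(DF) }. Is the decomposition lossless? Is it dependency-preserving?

Lossless test: (D)⁺ = {D}, which is a superkey of neither fragment — lossy.
Dependency preservation: the restricted closure of {E} across the fragments never reaches {AF}, so E → AF cannot be enforced without a join — not preserved.

lossy and not dependency-preserving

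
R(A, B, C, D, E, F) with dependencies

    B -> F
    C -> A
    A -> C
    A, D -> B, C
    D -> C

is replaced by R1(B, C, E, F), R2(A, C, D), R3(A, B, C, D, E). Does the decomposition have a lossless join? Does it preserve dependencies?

Lossless test (chase): Rows 1 and 3 agree on B; apply B→F and equate their F entries. Rows 1 and 2 agree on C; apply C→A and equate their A entries. Rows 2 and 3 agree on A, D; apply A, D→B, C and equate their B, C entries. Rows 1 and 2 agree on B; apply B→F and equate their F entries. Row 3 is now all distinguished symbols — the join is lossless.
Dependency preservation: every FD's attributes lie within a single fragment, so each can be enforced locally — preserved.

lossless and dependency-preserving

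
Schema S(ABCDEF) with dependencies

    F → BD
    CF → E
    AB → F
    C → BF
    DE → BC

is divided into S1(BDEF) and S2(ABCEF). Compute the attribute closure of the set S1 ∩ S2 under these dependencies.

BCDEF

S1 ∩ S2 = {BEF}.
F → BD applies, adding D
DE → BC applies, adding C
Closure: {BCDEF}.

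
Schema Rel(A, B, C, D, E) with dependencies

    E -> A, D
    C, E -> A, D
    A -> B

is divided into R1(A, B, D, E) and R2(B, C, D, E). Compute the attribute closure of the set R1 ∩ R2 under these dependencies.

A, B, D, E

R1 ∩ R2 = {B, D, E}.
E → A, D applies, adding A
Closure: {A, B, D, E}.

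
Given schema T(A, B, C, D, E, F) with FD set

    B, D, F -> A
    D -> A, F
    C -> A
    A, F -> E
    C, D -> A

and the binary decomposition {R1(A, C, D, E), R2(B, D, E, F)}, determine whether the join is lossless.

No

Common attributes: R1 ∩ R2 = {D, E}.
Closure of {D, E}: D → A, F applies, adding A, F. So (D, E)⁺ = {A, D, E, F}.
The closure contains neither all of R1 = {A, C, D, E} nor all of R2 = {B, D, E, F}, so the common attributes are not a superkey of either fragment. The join is lossy.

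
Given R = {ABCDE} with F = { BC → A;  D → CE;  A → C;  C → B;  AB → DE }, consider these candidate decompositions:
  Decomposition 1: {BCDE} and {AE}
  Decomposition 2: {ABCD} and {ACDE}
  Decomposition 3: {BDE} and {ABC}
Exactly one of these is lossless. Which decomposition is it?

Decomposition 2

Decomposition 1: common = {E}, closure = {E} → lossy.
Decomposition 2: common = {ACD}, closure = {ABCDE} → lossless.
Decomposition 3: common = {B}, closure = {B} → lossy.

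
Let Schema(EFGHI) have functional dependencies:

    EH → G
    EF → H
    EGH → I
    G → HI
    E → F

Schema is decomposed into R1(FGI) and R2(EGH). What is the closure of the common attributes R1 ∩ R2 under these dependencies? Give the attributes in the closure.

GHI

R1 ∩ R2 = {G}.
G → HI applies, adding HI
Closure: {GHI}.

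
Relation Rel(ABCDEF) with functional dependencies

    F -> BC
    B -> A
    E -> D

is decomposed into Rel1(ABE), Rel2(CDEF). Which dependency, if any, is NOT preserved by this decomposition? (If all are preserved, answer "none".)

Check F → BC: no single fragment contains all of {BCF}, and the restricted closure of {F} across the fragments never reaches {BC}.
B → A is preserved.
E → D is preserved.

F -> BC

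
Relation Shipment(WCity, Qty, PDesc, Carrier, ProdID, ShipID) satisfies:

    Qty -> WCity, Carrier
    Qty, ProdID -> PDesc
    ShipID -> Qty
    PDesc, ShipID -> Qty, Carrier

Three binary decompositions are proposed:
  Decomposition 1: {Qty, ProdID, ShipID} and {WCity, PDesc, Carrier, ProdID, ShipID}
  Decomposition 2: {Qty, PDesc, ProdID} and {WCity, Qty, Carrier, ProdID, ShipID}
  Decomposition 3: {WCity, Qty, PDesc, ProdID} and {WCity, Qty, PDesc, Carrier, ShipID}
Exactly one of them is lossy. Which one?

Decomposition 1: common = {ProdID, ShipID}, closure = {WCity, Qty, PDesc, Carrier, ProdID, ShipID} → lossless.
Decomposition 2: common = {Qty, ProdID}, closure = {WCity, Qty, PDesc, Carrier, ProdID} → lossless.
Decomposition 3: common = {WCity, Qty, PDesc}, closure = {WCity, Qty, PDesc, Carrier} → lossy.

Decomposition 3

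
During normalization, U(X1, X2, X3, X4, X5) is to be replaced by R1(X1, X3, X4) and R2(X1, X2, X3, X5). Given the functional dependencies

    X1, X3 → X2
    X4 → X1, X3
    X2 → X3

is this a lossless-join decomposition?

Common attributes: R1 ∩ R2 = {X1, X3}.
Closure of {X1, X3}: X1, X3 → X2 applies, adding X2. So (X1, X3)⁺ = {X1, X2, X3}.
The closure contains neither all of R1 = {X1, X3, X4} nor all of R2 = {X1, X2, X3, X5}, so the common attributes are not a superkey of either fragment. The join is lossy.

No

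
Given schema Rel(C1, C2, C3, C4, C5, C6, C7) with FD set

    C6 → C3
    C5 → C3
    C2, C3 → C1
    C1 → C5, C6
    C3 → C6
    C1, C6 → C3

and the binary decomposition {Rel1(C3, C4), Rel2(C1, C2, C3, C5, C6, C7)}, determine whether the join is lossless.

Common attributes: Rel1 ∩ Rel2 = {C3}.
Closure of {C3}: C3 → C6 applies, adding C6. So (C3)⁺ = {C3, C6}.
The closure contains neither all of Rel1 = {C3, C4} nor all of Rel2 = {C1, C2, C3, C5, C6, C7}, so the common attributes are not a superkey of either fragment. The join is lossy.

No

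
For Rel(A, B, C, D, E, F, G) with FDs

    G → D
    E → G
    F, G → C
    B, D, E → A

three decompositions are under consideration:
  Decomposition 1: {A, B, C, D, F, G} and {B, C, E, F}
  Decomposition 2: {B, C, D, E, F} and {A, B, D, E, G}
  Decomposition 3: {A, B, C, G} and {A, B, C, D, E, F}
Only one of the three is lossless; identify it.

Decomposition 2

Decomposition 1: common = {B, C, F}, closure = {B, C, F} → lossy.
Decomposition 2: common = {B, D, E}, closure = {A, B, D, E, G} → lossless.
Decomposition 3: common = {A, B, C}, closure = {A, B, C} → lossy.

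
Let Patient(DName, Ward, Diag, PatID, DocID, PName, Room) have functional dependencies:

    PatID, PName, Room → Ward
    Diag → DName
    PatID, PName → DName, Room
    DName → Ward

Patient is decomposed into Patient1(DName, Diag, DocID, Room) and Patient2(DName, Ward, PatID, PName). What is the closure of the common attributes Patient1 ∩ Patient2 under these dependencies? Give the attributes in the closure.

DName, Ward

Patient1 ∩ Patient2 = {DName}.
DName → Ward applies, adding Ward
Closure: {DName, Ward}.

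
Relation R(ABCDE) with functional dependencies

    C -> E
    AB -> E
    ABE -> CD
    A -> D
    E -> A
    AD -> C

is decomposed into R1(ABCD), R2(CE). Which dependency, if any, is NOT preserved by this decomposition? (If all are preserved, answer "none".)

C → E lies within R2.
AB → E: restricted closure across fragments reaches E.
ABE → CD: restricted closure across fragments reaches CD.
A → D lies within R1.
E → A: restricted closure across fragments reaches A.
AD → C lies within R1.
Every dependency is enforceable on the fragments, so the decomposition is dependency-preserving.

none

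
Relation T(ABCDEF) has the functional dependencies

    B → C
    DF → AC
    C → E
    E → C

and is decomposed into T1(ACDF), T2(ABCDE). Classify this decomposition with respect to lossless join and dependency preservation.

lossy but dependency-preserving

Lossless test: (ACD)⁺ = {ACDE}, which is a superkey of neither fragment — lossy.
Dependency preservation: every FD's attributes lie within a single fragment, so each can be enforced locally — preserved.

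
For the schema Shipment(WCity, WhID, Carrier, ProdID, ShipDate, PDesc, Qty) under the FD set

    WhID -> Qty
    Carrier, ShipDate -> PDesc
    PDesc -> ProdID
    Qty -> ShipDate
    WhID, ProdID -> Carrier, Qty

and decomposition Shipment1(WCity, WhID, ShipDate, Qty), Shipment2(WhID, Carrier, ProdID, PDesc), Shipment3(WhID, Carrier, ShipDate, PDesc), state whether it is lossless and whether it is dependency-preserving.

lossy but dependency-preserving

Lossless test (chase): Rows 1 and 2 agree on WhID; apply WhID→Qty and equate their Qty entries. Rows 1 and 3 agree on WhID; apply WhID→Qty and equate their Qty entries. Rows 2 and 3 agree on PDesc; apply PDesc→ProdID and equate their ProdID entries. Rows 1 and 2 agree on Qty; apply Qty→ShipDate and equate their ShipDate entries. No row becomes fully distinguished — the join is lossy.
Dependency preservation: WhID, ProdID → Carrier, Qty is not contained in any single fragment, but the restricted closure of its left-hand side across the fragments still reaches the right-hand side; the remaining FDs each lie inside some fragment. All dependencies are preserved.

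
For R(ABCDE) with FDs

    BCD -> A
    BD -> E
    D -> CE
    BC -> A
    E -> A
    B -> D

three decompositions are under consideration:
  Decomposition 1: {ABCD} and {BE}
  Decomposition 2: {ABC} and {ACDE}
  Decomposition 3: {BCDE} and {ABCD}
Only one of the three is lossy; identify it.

Decomposition 1: common = {B}, closure = {ABCDE} → lossless.
Decomposition 2: common = {AC}, closure = {AC} → lossy.
Decomposition 3: common = {BCD}, closure = {ABCDE} → lossless.

Decomposition 2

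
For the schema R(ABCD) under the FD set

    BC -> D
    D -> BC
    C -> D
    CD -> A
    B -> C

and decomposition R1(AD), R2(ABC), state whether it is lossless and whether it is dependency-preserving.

lossy and not dependency-preserving

Lossless test: (A)⁺ = {A}, which is a superkey of neither fragment — lossy.
Dependency preservation: the restricted closure of {BC} across the fragments never reaches {D}, so BC → D cannot be enforced without a join — not preserved.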